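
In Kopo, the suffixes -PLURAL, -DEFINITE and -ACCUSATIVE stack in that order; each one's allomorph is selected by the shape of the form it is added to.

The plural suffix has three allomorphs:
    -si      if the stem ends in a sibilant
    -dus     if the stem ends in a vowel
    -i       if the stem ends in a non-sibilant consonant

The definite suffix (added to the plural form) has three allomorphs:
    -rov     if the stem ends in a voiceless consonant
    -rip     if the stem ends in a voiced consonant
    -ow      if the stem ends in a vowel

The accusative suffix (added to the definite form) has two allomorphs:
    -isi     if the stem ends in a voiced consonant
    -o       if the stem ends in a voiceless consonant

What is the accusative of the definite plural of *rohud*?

rohudiowisi

*rohud*: final sound = /d/, a non-sibilant consonant → -i → *rohudi*.
Since the final sound of the plural form *rohudi* is /i/ (a vowel), it takes -ow, giving *rohudiow*.
The final consonant of the definite form *rohudiow* is /w/, which is voiced, so the accusative suffix is -isi, giving *rohudiowisi*.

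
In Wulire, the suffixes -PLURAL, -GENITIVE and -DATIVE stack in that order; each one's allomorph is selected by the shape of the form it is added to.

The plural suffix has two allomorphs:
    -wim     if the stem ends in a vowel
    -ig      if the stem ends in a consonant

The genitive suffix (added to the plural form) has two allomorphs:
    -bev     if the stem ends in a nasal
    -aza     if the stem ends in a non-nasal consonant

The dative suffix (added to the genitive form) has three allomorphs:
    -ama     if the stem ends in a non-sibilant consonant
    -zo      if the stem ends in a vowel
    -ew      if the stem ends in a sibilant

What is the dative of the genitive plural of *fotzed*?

*fotzed*: final sound = /d/, a consonant → -ig → *fotzedig*.
The plural form *fotzedig*: final consonant = /g/, non-nasal → -aza → *fotzedigaza*.
The genitive form *fotzedigaza*: final sound = /a/, a vowel → -zo → *fotzedigazazo*.

fotzedigazazo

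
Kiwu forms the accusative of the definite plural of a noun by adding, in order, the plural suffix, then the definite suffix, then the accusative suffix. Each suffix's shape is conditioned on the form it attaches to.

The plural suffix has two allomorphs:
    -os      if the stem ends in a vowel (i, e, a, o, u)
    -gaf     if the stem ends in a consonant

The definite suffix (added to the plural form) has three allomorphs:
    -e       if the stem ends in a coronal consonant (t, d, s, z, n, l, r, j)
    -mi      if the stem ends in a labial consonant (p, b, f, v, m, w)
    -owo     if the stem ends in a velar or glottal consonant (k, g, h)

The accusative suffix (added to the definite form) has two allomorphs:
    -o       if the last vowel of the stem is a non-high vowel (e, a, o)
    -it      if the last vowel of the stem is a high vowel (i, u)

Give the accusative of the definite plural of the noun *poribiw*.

*poribiw* — final sound /w/ (a consonant) → -gaf → *poribiwgaf*.
The plural form *poribiwgaf*: final consonant = /f/, labial → -mi → *poribiwgafmi*.
The definite form *poribiwgafmi* — last vowel /i/ (a high vowel) → -it → *poribiwgafmiit*.

poribiwgafmiit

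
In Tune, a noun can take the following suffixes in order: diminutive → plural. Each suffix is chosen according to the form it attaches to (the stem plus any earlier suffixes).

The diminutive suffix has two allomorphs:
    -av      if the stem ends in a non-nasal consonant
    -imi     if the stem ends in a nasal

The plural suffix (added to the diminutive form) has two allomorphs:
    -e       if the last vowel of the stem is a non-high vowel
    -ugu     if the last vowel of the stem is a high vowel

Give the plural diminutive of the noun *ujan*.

ujanimiugu

*ujan* — final consonant /n/ (a nasal) → -imi → *ujanimi*.
The diminutive form *ujanimi* — last vowel /i/ (a high vowel) → -ugu → *ujanimiugu*.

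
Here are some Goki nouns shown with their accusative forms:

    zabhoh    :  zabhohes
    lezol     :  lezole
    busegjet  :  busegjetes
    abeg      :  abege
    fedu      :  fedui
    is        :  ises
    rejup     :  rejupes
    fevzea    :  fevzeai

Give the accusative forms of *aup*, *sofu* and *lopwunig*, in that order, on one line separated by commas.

aupes, sofui, lopwunige

The suffix is conditioned by the final sound: -es when the stem ends in a voiceless consonant (*zabhoh*, *busegjet*, *is*, *rejup*); -e when the stem ends in a voiced consonant (*lezol*, *abeg*); -i when the stem ends in a vowel (*fedu*, *fevzea*).
*aup* — final sound /p/ (a voiceless consonant) → -es → *aupes*.
*sofu* — final sound /u/ (a vowel) → -i → *sofui*.
*lopwunig* — final sound /g/ (a voiced consonant) → -e → *lopwunige*.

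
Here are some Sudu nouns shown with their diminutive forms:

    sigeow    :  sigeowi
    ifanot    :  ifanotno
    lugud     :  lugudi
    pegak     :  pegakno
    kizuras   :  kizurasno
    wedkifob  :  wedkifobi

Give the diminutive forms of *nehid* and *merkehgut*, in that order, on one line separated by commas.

The pattern is voicing of the final consonant: -no when the stem ends in a voiceless consonant (*ifanot*, *pegak*, *kizuras*); -i when the stem ends in a voiced consonant (*sigeow*, *lugud*, *wedkifob*).
*nehid*: final consonant = /d/, voiced → -i → *nehidi*.
Since the final consonant of *merkehgut* is /t/ (voiceless), it takes -no, giving *merkehgutno*.

nehidi, merkehgutno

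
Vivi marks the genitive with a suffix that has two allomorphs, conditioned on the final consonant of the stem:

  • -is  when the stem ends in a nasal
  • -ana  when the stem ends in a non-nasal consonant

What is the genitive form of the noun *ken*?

*ken*: final consonant = /n/, a nasal → -is → *kenis*.

kenis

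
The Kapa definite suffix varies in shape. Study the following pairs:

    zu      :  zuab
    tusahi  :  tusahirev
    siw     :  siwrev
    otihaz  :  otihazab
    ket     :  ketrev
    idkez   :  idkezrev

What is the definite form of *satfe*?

The suffix is conditioned by the last vowel: -rev when the last vowel of the stem is a front vowel (*tusahi*, *siw*, *ket*, *idkez*); -ab when the last vowel of the stem is a back vowel (*zu*, *otihaz*).
*satfe* — last vowel /e/ (a front vowel) → -rev → *satferev*.

satferev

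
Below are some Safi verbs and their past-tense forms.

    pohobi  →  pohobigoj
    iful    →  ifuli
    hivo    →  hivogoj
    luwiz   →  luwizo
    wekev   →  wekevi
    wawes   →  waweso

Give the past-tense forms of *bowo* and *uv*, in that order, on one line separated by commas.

The alternation tracks the final sound of the stem — -o when the stem ends in a sibilant (*luwiz*, *wawes*); -i when the stem ends in a non-sibilant consonant (*iful*, *wekev*); -goj when the stem ends in a vowel (*pohobi*, *hivo*).
*bowo* — final sound /o/ (a vowel) → -goj → *bowogoj*.
Since the final sound of *uv* is /v/ (a non-sibilant consonant), it takes -i, giving *uvi*.

bowogoj, uvi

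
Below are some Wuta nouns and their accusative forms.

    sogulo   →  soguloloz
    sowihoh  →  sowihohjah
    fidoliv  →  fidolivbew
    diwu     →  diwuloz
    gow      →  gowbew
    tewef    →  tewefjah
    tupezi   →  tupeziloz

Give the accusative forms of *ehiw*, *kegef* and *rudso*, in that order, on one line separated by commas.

The suffix is conditioned by the final sound: -jah when the stem ends in a voiceless consonant (*sowihoh*, *tewef*); -bew when the stem ends in a voiced consonant (*fidoliv*, *gow*); -loz when the stem ends in a vowel (*sogulo*, *diwu*, *tupezi*).
Since the final sound of *ehiw* is /w/ (a voiced consonant), it takes -bew, giving *ehiwbew*.
The final sound of *kegef* is /f/, which is a voiceless consonant, so the suffix is -jah, giving *kegefjah*.
Since the final sound of *rudso* is /o/ (a vowel), it takes -loz, giving *rudsoloz*.

ehiwbew, kegefjah, rudsoloz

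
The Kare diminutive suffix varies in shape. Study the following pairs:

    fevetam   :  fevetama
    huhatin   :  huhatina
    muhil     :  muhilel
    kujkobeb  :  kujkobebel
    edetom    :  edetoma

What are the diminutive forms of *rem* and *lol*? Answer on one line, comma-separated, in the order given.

rema, lolel

The alternation tracks the final consonant of the stem — -a when the stem ends in a nasal (*fevetam*, *huhatin*, *edetom*); -el when the stem ends in a non-nasal consonant (*muhil*, *kujkobeb*).
*rem* — final consonant /m/ (a nasal) → -a → *rema*.
Since the final consonant of *lol* is /l/ (non-nasal), it takes -el, giving *lolel*.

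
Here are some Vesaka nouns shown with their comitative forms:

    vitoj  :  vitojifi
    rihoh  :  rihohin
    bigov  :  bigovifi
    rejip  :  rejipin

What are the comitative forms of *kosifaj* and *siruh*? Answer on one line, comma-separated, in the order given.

kosifajifi, siruhin

The alternation tracks the final consonant of the stem — -in when the stem ends in a voiceless consonant (*rihoh*, *rejip*); -ifi when the stem ends in a voiced consonant (*vitoj*, *bigov*).
*kosifaj*: final consonant = /j/, voiced → -ifi → *kosifajifi*.
*siruh* — final consonant /h/ (voiceless) → -in → *siruhin*.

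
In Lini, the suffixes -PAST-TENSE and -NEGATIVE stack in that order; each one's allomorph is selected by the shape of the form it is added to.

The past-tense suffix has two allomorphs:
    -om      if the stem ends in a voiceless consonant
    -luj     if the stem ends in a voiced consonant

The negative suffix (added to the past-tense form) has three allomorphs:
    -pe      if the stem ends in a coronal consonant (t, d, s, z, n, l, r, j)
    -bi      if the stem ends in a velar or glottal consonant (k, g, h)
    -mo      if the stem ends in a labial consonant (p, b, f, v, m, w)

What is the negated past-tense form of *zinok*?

zinokommo

The final consonant of *zinok* is /k/, which is voiceless, so the past-tense suffix is -om, giving *zinokom*.
Since the final consonant of the past-tense form *zinokom* is /m/ (labial), it takes -mo, giving *zinokommo*.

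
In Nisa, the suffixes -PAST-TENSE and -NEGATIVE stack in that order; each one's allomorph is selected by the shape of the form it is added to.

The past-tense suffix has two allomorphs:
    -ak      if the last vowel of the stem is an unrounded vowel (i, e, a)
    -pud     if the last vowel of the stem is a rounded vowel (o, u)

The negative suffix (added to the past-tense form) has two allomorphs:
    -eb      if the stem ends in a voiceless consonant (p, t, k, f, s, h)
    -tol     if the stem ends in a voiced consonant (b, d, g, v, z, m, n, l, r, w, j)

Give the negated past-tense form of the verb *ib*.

Since the last vowel of *ib* is /i/ (an unrounded vowel), it takes -ak, giving *ibak*.
The final consonant of the past-tense form *ibak* is /k/, which is voiceless, so the negative suffix is -eb, giving *ibakeb*.

ibakeb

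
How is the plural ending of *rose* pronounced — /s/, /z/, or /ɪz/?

The stem *rose* ends in a sibilant (/s, z, ʃ, ʒ, tʃ, dʒ/).
The plural suffix surfaces as /ɪz/ after sibilants, /s/ after other voiceless consonants, and /z/ after other voiced sounds.
So the plural -s on *rose* is pronounced /ɪz/.

/ɪz/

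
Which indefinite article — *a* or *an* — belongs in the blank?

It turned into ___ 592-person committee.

The indefinite article is chosen by the initial *sound* of the following word, not its spelling.
The number *592* is spoken "five hundred …", beginning with /faɪv/ — a consonant sound.
So the article is *a*: It turned into a 592-person committee.

a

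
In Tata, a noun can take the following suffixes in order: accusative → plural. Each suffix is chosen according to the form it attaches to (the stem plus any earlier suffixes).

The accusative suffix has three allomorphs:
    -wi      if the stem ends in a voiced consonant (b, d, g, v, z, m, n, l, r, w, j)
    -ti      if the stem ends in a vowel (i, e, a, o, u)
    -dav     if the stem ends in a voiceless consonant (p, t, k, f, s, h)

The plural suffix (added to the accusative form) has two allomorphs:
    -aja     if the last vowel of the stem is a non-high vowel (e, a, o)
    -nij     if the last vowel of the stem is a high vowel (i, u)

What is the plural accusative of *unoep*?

unoepdavaja

Since the final sound of *unoep* is /p/ (a voiceless consonant), it takes -dav, giving *unoepdav*.
The accusative form *unoepdav*: last vowel = /a/, a non-high vowel → -aja → *unoepdavaja*.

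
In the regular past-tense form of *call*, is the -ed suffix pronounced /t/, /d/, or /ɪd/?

The stem *call* ends in a voiced sound other than /d/.
The -ed suffix is realized as /ɪd/ after /t, d/; as /t/ after other voiceless consonants; and as /d/ after other voiced sounds.
So -ed on *call* is pronounced /d/.

/d/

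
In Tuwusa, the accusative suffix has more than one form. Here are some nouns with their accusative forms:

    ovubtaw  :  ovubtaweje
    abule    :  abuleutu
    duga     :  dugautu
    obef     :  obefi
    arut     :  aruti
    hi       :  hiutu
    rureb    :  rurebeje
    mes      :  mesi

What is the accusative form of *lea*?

The alternation tracks the final sound of the stem — -i when the stem ends in a voiceless consonant (*obef*, *arut*, *mes*); -eje when the stem ends in a voiced consonant (*ovubtaw*, *rureb*); -utu when the stem ends in a vowel (*abule*, *duga*, *hi*).
*lea* — final sound /a/ (a vowel) → -utu → *leautu*.

leautu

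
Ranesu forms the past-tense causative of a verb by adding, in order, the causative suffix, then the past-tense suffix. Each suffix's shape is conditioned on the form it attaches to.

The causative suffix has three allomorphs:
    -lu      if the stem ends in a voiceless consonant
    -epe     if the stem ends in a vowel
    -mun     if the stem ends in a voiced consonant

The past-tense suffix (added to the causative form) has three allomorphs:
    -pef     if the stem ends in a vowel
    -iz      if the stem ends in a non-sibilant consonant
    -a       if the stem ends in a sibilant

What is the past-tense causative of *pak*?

paklupef

The final sound of *pak* is /k/, which is a voiceless consonant, so the causative suffix is -lu, giving *paklu*.
The causative form *paklu* — final sound /u/ (a vowel) → -pef → *paklupef*.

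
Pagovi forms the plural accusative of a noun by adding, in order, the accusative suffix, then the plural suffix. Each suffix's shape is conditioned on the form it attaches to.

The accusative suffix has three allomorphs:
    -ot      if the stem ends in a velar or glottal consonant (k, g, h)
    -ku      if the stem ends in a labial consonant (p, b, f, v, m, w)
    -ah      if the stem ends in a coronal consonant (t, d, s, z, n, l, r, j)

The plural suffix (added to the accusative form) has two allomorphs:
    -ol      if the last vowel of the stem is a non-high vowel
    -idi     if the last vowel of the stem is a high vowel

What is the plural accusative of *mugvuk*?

*mugvuk* — final consonant /k/ (velar/glottal) → -ot → *mugvukot*.
The accusative form *mugvukot*: last vowel = /o/, a non-high vowel → -ol → *mugvukotol*.

mugvukotol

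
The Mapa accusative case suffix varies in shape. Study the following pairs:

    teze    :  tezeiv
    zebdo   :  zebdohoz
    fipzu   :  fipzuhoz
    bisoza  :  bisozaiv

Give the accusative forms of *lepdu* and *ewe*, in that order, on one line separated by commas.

lepduhoz, eweiv

The alternation tracks the last vowel of the stem — -hoz when the last vowel of the stem is a rounded vowel (*zebdo*, *fipzu*); -iv when the last vowel of the stem is an unrounded vowel (*teze*, *bisoza*).
*lepdu*: last vowel = /u/, a rounded vowel → -hoz → *lepduhoz*.
*ewe* — last vowel /e/ (an unrounded vowel) → -iv → *eweiv*.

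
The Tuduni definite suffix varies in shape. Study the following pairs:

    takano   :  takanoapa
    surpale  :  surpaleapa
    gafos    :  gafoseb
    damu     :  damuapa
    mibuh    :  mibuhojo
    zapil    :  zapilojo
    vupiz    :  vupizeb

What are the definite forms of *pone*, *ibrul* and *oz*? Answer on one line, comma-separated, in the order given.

The suffix is conditioned by the final sound: -eb when the stem ends in a sibilant (*gafos*, *vupiz*); -ojo when the stem ends in a non-sibilant consonant (*mibuh*, *zapil*); -apa when the stem ends in a vowel (*takano*, *surpale*, *damu*).
*pone* — final sound /e/ (a vowel) → -apa → *poneapa*.
*ibrul* — final sound /l/ (a non-sibilant consonant) → -ojo → *ibrulojo*.
*oz*: final sound = /z/, a sibilant → -eb → *ozeb*.

poneapa, ibrulojo, ozeb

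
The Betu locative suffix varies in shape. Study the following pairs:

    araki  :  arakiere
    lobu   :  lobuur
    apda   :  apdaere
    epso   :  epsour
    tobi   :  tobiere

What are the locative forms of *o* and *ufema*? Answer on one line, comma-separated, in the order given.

our, ufemaere

Looking at the last vowel of each stem: -ur when the last vowel of the stem is a rounded vowel (*lobu*, *epso*); -ere when the last vowel of the stem is an unrounded vowel (*araki*, *apda*, *tobi*).
*o*: last vowel = /o/, a rounded vowel → -ur → *our*.
The last vowel of *ufema* is /a/, which is an unrounded vowel, so the suffix is -ere, giving *ufemaere*.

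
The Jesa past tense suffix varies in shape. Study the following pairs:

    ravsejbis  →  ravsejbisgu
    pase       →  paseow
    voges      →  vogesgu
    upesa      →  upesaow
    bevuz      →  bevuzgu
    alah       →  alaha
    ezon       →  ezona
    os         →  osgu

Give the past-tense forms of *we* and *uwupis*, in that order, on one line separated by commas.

Looking at the final sound of each stem: -gu when the stem ends in a sibilant (*ravsejbis*, *voges*, *bevuz*, *os*); -a when the stem ends in a non-sibilant consonant (*alah*, *ezon*); -ow when the stem ends in a vowel (*pase*, *upesa*).
The final sound of *we* is /e/, which is a vowel, so the suffix is -ow, giving *weow*.
Since the final sound of *uwupis* is /s/ (a sibilant), it takes -gu, giving *uwupisgu*.

weow, uwupisgu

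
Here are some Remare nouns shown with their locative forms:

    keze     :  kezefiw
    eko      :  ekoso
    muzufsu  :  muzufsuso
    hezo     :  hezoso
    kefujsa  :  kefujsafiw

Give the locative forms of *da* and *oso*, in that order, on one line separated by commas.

dafiw, ososo

The alternation tracks the last vowel of the stem — -so when the last vowel of the stem is a rounded vowel (*eko*, *muzufsu*, *hezo*); -fiw when the last vowel of the stem is an unrounded vowel (*keze*, *kefujsa*).
*da*: last vowel = /a/, an unrounded vowel → -fiw → *dafiw*.
The last vowel of *oso* is /o/, which is a rounded vowel, so the suffix is -so, giving *ososo*.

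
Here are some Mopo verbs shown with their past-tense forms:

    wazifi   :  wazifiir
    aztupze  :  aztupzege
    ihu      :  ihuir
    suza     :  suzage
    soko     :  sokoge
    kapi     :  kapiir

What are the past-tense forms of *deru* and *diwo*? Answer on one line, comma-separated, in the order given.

Looking at the last vowel of each stem: -ir when the last vowel of the stem is a high vowel (*wazifi*, *ihu*, *kapi*); -ge when the last vowel of the stem is a non-high vowel (*aztupze*, *suza*, *soko*).
*deru* — last vowel /u/ (a high vowel) → -ir → *deruir*.
The last vowel of *diwo* is /o/, which is a non-high vowel, so the suffix is -ge, giving *diwoge*.

deruir, diwoge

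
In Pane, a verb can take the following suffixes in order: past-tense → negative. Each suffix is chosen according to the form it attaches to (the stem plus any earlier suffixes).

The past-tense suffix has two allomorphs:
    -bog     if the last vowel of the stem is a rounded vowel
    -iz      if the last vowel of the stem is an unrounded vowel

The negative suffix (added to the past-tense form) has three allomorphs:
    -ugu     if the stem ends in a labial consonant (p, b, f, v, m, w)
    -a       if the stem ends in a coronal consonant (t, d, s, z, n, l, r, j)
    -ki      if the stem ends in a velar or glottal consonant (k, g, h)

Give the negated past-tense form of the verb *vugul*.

*vugul*: last vowel = /u/, a rounded vowel → -bog → *vugulbog*.
The past-tense form *vugulbog* — final consonant /g/ (velar/glottal) → -ki → *vugulbogki*.

vugulbogki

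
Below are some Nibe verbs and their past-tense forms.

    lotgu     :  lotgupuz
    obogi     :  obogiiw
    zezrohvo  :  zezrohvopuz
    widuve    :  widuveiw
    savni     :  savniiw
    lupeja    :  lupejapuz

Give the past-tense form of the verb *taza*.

The suffix is conditioned by the last vowel: -iw when the last vowel of the stem is a front vowel (*obogi*, *widuve*, *savni*); -puz when the last vowel of the stem is a back vowel (*lotgu*, *zezrohvo*, *lupeja*).
*taza*: last vowel = /a/, a back vowel → -puz → *tazapuz*.

tazapuz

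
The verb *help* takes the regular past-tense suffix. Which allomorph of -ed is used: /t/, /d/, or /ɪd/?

The stem *help* ends in a voiceless consonant other than /t/.
The -ed suffix is realized as /ɪd/ after /t, d/; as /t/ after other voiceless consonants; and as /d/ after other voiced sounds.
So -ed on *help* is pronounced /t/.

/t/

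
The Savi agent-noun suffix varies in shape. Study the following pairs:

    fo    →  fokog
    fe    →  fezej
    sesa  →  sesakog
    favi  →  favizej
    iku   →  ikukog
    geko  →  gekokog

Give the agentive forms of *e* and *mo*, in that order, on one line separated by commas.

The suffix is conditioned by the last vowel: -zej when the last vowel of the stem is a front vowel (*fe*, *favi*); -kog when the last vowel of the stem is a back vowel (*fo*, *sesa*, *iku*, *geko*).
Since the last vowel of *e* is /e/ (a front vowel), it takes -zej, giving *ezej*.
Since the last vowel of *mo* is /o/ (a back vowel), it takes -kog, giving *mokog*.

ezej, mokog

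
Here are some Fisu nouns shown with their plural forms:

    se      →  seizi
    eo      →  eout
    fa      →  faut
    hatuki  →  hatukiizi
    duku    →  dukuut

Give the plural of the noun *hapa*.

hapaut

The alternation tracks the last vowel of the stem — -izi when the last vowel of the stem is a front vowel (*se*, *hatuki*); -ut when the last vowel of the stem is a back vowel (*eo*, *fa*, *duku*).
*hapa*: last vowel = /a/, a back vowel → -ut → *hapaut*.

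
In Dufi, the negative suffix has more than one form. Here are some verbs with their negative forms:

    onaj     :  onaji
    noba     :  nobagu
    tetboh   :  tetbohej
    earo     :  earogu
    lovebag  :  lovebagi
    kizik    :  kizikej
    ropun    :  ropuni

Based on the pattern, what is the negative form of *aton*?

The alternation tracks the final sound of the stem — -ej when the stem ends in a voiceless consonant (*tetboh*, *kizik*); -i when the stem ends in a voiced consonant (*onaj*, *lovebag*, *ropun*); -gu when the stem ends in a vowel (*noba*, *earo*).
Since the final sound of *aton* is /n/ (a voiced consonant), it takes -i, giving *atoni*.

atoni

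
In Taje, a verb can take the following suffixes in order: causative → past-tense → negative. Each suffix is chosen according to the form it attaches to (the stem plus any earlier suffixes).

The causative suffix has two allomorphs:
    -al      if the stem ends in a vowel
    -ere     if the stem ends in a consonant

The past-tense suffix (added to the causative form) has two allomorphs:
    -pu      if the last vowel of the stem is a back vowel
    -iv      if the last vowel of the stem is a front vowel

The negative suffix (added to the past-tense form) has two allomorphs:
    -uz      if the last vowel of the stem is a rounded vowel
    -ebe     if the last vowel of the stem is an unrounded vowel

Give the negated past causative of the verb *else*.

elsealpuuz

*else* — final sound /e/ (a vowel) → -al → *elseal*.
Since the last vowel of the causative form *elseal* is /a/ (a back vowel), it takes -pu, giving *elsealpu*.
The past-tense form *elsealpu* — last vowel /u/ (a rounded vowel) → -uz → *elsealpuuz*.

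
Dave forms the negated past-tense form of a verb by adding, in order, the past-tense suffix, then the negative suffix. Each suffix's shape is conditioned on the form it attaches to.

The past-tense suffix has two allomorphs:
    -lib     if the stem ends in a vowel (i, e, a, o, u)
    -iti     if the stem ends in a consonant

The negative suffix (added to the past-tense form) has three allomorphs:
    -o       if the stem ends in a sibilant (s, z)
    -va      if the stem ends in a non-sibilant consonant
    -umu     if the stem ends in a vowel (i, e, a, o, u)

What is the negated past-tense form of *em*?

*em*: final sound = /m/, a consonant → -iti → *emiti*.
Since the final sound of the past-tense form *emiti* is /i/ (a vowel), it takes -umu, giving *emitiumu*.

emitiumu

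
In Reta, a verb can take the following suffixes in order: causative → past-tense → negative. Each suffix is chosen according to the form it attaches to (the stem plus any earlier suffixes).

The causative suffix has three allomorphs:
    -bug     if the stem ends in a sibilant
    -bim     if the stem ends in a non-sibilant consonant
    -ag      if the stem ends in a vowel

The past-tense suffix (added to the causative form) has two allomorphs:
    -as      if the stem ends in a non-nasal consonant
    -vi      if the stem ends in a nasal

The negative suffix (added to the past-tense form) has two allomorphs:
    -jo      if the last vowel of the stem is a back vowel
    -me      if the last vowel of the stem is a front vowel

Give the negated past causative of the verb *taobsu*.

Since the final sound of *taobsu* is /u/ (a vowel), it takes -ag, giving *taobsuag*.
The causative form *taobsuag*: final consonant = /g/, non-nasal → -as → *taobsuagas*.
The last vowel of the past-tense form *taobsuagas* is /a/, which is a back vowel, so the negative suffix is -jo, giving *taobsuagasjo*.

taobsuagasjo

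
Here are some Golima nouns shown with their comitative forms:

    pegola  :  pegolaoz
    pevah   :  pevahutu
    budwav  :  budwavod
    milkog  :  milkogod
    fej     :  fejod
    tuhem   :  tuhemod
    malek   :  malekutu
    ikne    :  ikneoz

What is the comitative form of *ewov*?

ewovod

The suffix is conditioned by the final sound: -utu when the stem ends in a voiceless consonant (*pevah*, *malek*); -od when the stem ends in a voiced consonant (*budwav*, *milkog*, *fej*, *tuhem*); -oz when the stem ends in a vowel (*pegola*, *ikne*).
The final sound of *ewov* is /v/, which is a voiced consonant, so the suffix is -od, giving *ewovod*.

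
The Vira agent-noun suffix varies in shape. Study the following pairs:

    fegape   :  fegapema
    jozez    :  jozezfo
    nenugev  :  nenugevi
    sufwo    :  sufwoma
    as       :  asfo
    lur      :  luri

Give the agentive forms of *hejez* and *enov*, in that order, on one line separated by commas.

hejezfo, enovi

The pattern is sibilance of the final sound: -fo when the stem ends in a sibilant (*jozez*, *as*); -i when the stem ends in a non-sibilant consonant (*nenugev*, *lur*); -ma when the stem ends in a vowel (*fegape*, *sufwo*).
The final sound of *hejez* is /z/, which is a sibilant, so the suffix is -fo, giving *hejezfo*.
The final sound of *enov* is /v/, which is a non-sibilant consonant, so the suffix is -i, giving *enovi*.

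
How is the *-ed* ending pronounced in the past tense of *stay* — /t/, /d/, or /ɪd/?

/d/

The stem *stay* ends in a voiced sound other than /d/.
The -ed suffix is realized as /ɪd/ after /t, d/; as /t/ after other voiceless consonants; and as /d/ after other voiced sounds.
So -ed on *stay* is pronounced /d/.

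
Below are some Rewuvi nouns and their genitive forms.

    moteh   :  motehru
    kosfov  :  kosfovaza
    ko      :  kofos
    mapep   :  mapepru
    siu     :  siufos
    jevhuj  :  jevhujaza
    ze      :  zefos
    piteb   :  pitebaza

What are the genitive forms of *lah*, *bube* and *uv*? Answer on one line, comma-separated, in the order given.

The pattern is voicing of the final sound: -ru when the stem ends in a voiceless consonant (*moteh*, *mapep*); -aza when the stem ends in a voiced consonant (*kosfov*, *jevhuj*, *piteb*); -fos when the stem ends in a vowel (*ko*, *siu*, *ze*).
The final sound of *lah* is /h/, which is a voiceless consonant, so the suffix is -ru, giving *lahru*.
*bube*: final sound = /e/, a vowel → -fos → *bubefos*.
*uv* — final sound /v/ (a voiced consonant) → -aza → *uvaza*.

lahru, bubefos, uvaza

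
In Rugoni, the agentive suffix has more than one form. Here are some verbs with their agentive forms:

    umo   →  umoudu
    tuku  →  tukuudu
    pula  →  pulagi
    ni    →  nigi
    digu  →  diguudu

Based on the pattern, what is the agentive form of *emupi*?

emupigi

The suffix is conditioned by the last vowel: -udu when the last vowel of the stem is a rounded vowel (*umo*, *tuku*, *digu*); -gi when the last vowel of the stem is an unrounded vowel (*pula*, *ni*).
*emupi*: last vowel = /i/, an unrounded vowel → -gi → *emupigi*.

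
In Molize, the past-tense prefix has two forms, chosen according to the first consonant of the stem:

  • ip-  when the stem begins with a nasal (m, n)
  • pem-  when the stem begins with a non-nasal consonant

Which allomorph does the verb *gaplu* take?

The first consonant of *gaplu* is /g/, which is non-nasal, so the prefix is pem-.

pem-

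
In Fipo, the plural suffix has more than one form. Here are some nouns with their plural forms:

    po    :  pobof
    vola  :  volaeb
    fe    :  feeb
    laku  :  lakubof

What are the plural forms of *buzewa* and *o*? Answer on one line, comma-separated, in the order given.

buzewaeb, obof

The pattern is rounding harmony: -bof when the last vowel of the stem is a rounded vowel (*po*, *laku*); -eb when the last vowel of the stem is an unrounded vowel (*vola*, *fe*).
*buzewa*: last vowel = /a/, an unrounded vowel → -eb → *buzewaeb*.
The last vowel of *o* is /o/, which is a rounded vowel, so the suffix is -bof, giving *obof*.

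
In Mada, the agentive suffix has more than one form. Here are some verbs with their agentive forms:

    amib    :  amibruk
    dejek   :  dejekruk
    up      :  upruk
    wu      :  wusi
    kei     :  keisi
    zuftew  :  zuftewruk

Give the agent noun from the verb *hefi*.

Looking at the final sound of each stem: -ruk when the stem ends in a consonant (*amib*, *dejek*, *up*, *zuftew*); -si when the stem ends in a vowel (*wu*, *kei*).
The final sound of *hefi* is /i/, which is a vowel, so the suffix is -si, giving *hefisi*.

hefisi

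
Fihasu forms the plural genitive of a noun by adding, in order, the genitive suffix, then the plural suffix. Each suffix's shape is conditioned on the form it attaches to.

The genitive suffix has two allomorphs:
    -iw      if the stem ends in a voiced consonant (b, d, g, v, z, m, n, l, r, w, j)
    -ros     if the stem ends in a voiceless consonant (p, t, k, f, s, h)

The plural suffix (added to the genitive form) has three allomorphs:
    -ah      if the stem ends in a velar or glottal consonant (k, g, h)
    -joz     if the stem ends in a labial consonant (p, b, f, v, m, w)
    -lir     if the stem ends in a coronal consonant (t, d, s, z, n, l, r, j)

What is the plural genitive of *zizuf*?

zizufroslir

*zizuf* — final consonant /f/ (voiceless) → -ros → *zizufros*.
The genitive form *zizufros*: final consonant = /s/, coronal → -lir → *zizufroslir*.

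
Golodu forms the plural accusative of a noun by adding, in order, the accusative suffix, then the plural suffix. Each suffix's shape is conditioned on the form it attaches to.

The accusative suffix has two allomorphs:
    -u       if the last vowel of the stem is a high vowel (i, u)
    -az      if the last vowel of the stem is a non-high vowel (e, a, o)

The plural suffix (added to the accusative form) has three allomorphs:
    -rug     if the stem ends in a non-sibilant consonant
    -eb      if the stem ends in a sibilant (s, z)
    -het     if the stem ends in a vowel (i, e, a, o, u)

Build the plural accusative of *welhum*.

The last vowel of *welhum* is /u/, which is a high vowel, so the accusative suffix is -u, giving *welhumu*.
The accusative form *welhumu* — final sound /u/ (a vowel) → -het → *welhumuhet*.

welhumuhet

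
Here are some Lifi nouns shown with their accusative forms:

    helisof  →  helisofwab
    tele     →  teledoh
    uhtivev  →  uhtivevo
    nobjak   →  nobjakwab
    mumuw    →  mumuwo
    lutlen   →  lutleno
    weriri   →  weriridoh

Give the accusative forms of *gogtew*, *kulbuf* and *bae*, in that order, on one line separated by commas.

gogtewo, kulbufwab, baedoh

The alternation tracks the final sound of the stem — -wab when the stem ends in a voiceless consonant (*helisof*, *nobjak*); -o when the stem ends in a voiced consonant (*uhtivev*, *mumuw*, *lutlen*); -doh when the stem ends in a vowel (*tele*, *weriri*).
*gogtew*: final sound = /w/, a voiced consonant → -o → *gogtewo*.
Since the final sound of *kulbuf* is /f/ (a voiceless consonant), it takes -wab, giving *kulbufwab*.
*bae* — final sound /e/ (a vowel) → -doh → *baedoh*.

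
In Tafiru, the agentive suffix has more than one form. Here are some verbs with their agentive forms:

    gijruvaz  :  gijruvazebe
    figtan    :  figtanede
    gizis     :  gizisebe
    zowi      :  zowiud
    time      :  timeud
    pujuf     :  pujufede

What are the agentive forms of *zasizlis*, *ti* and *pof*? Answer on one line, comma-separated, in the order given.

The suffix is conditioned by the final sound: -ebe when the stem ends in a sibilant (*gijruvaz*, *gizis*); -ede when the stem ends in a non-sibilant consonant (*figtan*, *pujuf*); -ud when the stem ends in a vowel (*zowi*, *time*).
*zasizlis* — final sound /s/ (a sibilant) → -ebe → *zasizlisebe*.
Since the final sound of *ti* is /i/ (a vowel), it takes -ud, giving *tiud*.
*pof*: final sound = /f/, a non-sibilant consonant → -ede → *pofede*.

zasizlisebe, tiud, pofede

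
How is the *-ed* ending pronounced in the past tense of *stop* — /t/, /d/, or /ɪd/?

The stem *stop* ends in a voiceless consonant other than /t/.
The -ed suffix is realized as /ɪd/ after /t, d/; as /t/ after other voiceless consonants; and as /d/ after other voiced sounds.
So -ed on *stop* is pronounced /t/.

/t/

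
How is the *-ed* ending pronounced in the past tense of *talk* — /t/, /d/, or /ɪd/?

/t/

The stem *talk* ends in a voiceless consonant other than /t/.
The -ed suffix is realized as /ɪd/ after /t, d/; as /t/ after other voiceless consonants; and as /d/ after other voiced sounds.
So -ed on *talk* is pronounced /t/.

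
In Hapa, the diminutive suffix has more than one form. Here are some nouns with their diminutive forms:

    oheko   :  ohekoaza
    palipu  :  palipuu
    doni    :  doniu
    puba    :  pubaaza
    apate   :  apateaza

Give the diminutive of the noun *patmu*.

Looking at the last vowel of each stem: -u when the last vowel of the stem is a high vowel (*palipu*, *doni*); -aza when the last vowel of the stem is a non-high vowel (*oheko*, *puba*, *apate*).
*patmu* — last vowel /u/ (a high vowel) → -u → *patmuu*.

patmuu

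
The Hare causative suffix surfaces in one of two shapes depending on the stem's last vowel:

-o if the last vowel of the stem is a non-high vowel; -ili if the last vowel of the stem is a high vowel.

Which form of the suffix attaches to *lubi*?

-ili

*lubi*: last vowel = /i/, a high vowel → -ili.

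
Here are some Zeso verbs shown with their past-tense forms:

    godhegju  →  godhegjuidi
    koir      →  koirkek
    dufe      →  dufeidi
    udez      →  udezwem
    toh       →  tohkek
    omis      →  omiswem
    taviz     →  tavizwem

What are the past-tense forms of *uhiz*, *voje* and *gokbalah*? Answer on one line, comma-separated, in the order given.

uhizwem, vojeidi, gokbalahkek

The alternation tracks the final sound of the stem — -wem when the stem ends in a sibilant (*udez*, *omis*, *taviz*); -kek when the stem ends in a non-sibilant consonant (*koir*, *toh*); -idi when the stem ends in a vowel (*godhegju*, *dufe*).
*uhiz* — final sound /z/ (a sibilant) → -wem → *uhizwem*.
*voje*: final sound = /e/, a vowel → -idi → *vojeidi*.
*gokbalah* — final sound /h/ (a non-sibilant consonant) → -kek → *gokbalahkek*.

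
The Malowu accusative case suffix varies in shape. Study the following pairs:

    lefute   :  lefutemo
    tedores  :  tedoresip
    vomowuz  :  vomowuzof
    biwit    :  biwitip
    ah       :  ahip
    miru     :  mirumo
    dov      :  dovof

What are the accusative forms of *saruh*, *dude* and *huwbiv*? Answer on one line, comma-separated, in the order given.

The suffix is conditioned by the final sound: -ip when the stem ends in a voiceless consonant (*tedores*, *biwit*, *ah*); -of when the stem ends in a voiced consonant (*vomowuz*, *dov*); -mo when the stem ends in a vowel (*lefute*, *miru*).
*saruh* — final sound /h/ (a voiceless consonant) → -ip → *saruhip*.
*dude*: final sound = /e/, a vowel → -mo → *dudemo*.
The final sound of *huwbiv* is /v/, which is a voiced consonant, so the suffix is -of, giving *huwbivof*.

saruhip, dudemo, huwbivof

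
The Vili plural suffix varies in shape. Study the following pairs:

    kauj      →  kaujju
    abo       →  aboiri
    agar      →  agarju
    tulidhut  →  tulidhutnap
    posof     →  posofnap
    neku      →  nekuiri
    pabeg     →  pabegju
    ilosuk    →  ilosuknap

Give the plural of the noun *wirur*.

wirurju

The suffix is conditioned by the final sound: -nap when the stem ends in a voiceless consonant (*tulidhut*, *posof*, *ilosuk*); -ju when the stem ends in a voiced consonant (*kauj*, *agar*, *pabeg*); -iri when the stem ends in a vowel (*abo*, *neku*).
*wirur*: final sound = /r/, a voiced consonant → -ju → *wirurju*.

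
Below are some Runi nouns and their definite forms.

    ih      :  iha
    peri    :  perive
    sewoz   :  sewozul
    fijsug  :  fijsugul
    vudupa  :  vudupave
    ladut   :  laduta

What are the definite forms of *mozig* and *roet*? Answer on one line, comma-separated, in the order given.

mozigul, roeta

The alternation tracks the final sound of the stem — -a when the stem ends in a voiceless consonant (*ih*, *ladut*); -ul when the stem ends in a voiced consonant (*sewoz*, *fijsug*); -ve when the stem ends in a vowel (*peri*, *vudupa*).
The final sound of *mozig* is /g/, which is a voiced consonant, so the suffix is -ul, giving *mozigul*.
*roet* — final sound /t/ (a voiceless consonant) → -a → *roeta*.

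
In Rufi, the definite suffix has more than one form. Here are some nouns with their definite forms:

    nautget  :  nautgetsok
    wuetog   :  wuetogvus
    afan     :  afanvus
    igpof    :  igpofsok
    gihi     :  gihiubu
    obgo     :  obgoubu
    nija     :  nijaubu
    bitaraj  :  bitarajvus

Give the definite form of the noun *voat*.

The pattern is voicing of the final sound: -sok when the stem ends in a voiceless consonant (*nautget*, *igpof*); -vus when the stem ends in a voiced consonant (*wuetog*, *afan*, *bitaraj*); -ubu when the stem ends in a vowel (*gihi*, *obgo*, *nija*).
*voat* — final sound /t/ (a voiceless consonant) → -sok → *voatsok*.

voatsok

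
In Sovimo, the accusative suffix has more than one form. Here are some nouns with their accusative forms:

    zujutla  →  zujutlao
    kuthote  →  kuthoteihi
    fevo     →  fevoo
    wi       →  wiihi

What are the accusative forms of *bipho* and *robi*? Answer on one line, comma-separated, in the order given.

biphoo, robiihi

The alternation tracks the last vowel of the stem — -ihi when the last vowel of the stem is a front vowel (*kuthote*, *wi*); -o when the last vowel of the stem is a back vowel (*zujutla*, *fevo*).
Since the last vowel of *bipho* is /o/ (a back vowel), it takes -o, giving *biphoo*.
*robi* — last vowel /i/ (a front vowel) → -ihi → *robiihi*.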